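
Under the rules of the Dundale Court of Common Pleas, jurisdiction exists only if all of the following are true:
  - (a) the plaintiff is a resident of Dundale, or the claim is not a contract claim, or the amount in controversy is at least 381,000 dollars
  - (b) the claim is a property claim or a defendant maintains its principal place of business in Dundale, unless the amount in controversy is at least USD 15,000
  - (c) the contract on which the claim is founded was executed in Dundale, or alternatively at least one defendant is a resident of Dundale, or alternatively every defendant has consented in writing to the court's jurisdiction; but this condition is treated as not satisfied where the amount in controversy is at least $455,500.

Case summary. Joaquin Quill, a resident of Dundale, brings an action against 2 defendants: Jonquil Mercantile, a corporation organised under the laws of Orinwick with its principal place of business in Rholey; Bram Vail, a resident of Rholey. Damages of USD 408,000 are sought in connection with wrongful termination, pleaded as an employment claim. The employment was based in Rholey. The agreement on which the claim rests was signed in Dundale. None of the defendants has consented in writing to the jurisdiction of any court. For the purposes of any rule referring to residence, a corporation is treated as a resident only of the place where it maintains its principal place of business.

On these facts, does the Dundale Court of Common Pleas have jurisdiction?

Yes

The Dundale Court of Common Pleas:
  (a) The plaintiff resides in Dundale, which satisfies one of the alternatives. Satisfied.
  (b) The claim is an employment claim, not a property claim; the corporate defendant(s) have their principal place of business in Rholey, not Dundale — every alternative fails. However, the amount in controversy is USD 408,000, which meets the USD 15,000 floor, so the 'unless' proviso supplies this condition. Condition met.
  (c) The contract was executed in Dundale, so one alternative holds. The carve-out does not apply: the amount in controversy is 408,000 dollars, below the 455,500 dollars floor. Met.
  → All conditions met; jurisdiction exists.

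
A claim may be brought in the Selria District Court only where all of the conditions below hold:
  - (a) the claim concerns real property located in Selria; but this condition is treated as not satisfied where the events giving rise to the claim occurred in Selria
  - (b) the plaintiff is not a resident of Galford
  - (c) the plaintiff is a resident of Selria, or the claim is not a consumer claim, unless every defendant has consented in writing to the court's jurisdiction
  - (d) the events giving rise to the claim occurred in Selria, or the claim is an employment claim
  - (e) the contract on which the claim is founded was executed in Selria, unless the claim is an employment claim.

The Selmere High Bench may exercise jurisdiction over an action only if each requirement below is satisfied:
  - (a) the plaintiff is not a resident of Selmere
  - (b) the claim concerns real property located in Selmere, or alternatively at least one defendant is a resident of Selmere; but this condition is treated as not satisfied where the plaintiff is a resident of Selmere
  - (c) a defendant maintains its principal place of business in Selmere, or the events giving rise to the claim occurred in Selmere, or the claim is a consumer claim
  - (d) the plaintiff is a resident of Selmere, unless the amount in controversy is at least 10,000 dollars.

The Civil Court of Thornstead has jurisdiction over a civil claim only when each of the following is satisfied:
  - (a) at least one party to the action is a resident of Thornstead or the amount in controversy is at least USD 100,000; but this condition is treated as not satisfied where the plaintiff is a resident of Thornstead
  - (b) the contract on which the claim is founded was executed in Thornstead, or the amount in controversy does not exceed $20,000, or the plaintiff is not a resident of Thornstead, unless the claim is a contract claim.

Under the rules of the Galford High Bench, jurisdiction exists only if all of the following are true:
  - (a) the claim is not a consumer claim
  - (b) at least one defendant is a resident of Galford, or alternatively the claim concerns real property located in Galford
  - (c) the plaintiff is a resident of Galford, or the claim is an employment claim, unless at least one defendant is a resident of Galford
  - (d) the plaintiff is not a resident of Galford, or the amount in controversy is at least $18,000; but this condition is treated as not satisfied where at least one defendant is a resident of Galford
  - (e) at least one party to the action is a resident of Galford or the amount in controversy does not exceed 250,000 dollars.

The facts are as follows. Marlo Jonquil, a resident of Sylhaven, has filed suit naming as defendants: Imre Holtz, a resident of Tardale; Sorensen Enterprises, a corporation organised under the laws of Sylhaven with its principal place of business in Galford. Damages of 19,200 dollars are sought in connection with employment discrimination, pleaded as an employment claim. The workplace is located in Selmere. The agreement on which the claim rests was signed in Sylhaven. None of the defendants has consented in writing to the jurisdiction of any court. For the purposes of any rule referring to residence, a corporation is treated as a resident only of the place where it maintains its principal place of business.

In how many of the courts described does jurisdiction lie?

0

The Selria District Court:
  (a) The claim does not concern real property. Not met.
  (b) The plaintiff resides in Sylhaven, which is not Galford. Satisfied.
  (c) The claim is an employment claim, not a consumer claim, so this disjunct is met. Condition met.
  (d) The claim is an employment claim, so this disjunct is met. Condition met.
  (e) The contract was executed in Sylhaven, not Selria. But the claim is an employment claim, and the 'unless' clause therefore excuses the requirement. Condition met.
  → The court lacks jurisdiction.
The Selmere High Bench:
  (a) The plaintiff resides in Sylhaven, which is not Selmere. Condition met.
  (b) The claim does not concern real property; no defendant resides in Selmere (they reside in Tardale, Galford) — every alternative fails. Condition not met.
  (c) The operative events occurred in Selmere, so this disjunct is met. Condition met.
  (d) The plaintiff resides in Sylhaven, not Selmere. But the amount in controversy is $19,200, which meets the 10,000 dollars floor, and the 'unless' clause therefore excuses the requirement. Satisfied.
  → At least one condition fails; no jurisdiction.
The Civil Court of Thornstead:
  (a) No party resides in Thornstead; the amount in controversy is USD 19,200, below the 100,000 dollars floor — every alternative fails. Fails.
  (b) The amount in controversy is 19,200 dollars, within the USD 20,000 ceiling, which satisfies one of the alternatives. Satisfied.
  → No jurisdiction.
The Galford High Bench:
  (a) The claim is an employment claim, not a consumer claim. Condition met.
  (b) Sorensen Enterprises resides in Galford, so this disjunct is met. Condition met.
  (c) The claim is an employment claim — that alternative is enough. Condition met.
  (d) The plaintiff resides in Sylhaven, which is not Galford, which satisfies one of the alternatives. However, Sorensen Enterprises resides in Galford, which falls within the stated exception and so defeats the condition. Not satisfied.
  (e) Sorensen Enterprises resides in Galford — that alternative is enough. Condition met.
  → No jurisdiction.
No court satisfies all of its conditions.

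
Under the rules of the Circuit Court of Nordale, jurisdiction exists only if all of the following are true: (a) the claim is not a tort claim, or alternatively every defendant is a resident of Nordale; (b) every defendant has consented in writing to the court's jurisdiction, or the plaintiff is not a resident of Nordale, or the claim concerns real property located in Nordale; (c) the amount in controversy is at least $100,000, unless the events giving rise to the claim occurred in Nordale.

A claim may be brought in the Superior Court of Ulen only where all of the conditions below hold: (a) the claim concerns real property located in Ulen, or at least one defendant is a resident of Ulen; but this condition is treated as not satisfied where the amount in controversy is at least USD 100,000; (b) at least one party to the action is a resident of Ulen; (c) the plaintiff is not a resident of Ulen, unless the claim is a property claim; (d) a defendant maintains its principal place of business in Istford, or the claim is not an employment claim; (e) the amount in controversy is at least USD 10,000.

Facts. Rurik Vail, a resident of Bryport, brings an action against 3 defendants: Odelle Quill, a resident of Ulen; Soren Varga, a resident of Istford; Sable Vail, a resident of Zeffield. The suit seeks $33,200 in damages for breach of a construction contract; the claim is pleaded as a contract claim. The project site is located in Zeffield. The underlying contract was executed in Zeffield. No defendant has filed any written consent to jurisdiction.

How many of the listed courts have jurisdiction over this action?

1

The Circuit Court of Nordale:
  (a) The claim is a contract claim, not a tort claim, so this disjunct is met. Met.
  (b) The plaintiff resides in Bryport, which is not Nordale — that alternative is enough. Satisfied.
  (c) The amount in controversy is USD 33,200, below the 100,000 dollars floor. And the operative events occurred in Zeffield, not Nordale, so the proviso does not save it. Condition not met.
  → At least one condition fails; no jurisdiction.
The Superior Court of Ulen:
  (a) Odelle Quill resides in Ulen, so this disjunct is met. The exception is not triggered, since the amount in controversy is 33,200 dollars, below the 100,000 dollars floor. Satisfied.
  (b) Odelle Quill resides in Ulen. Satisfied.
  (c) The plaintiff resides in Bryport, which is not Ulen. Condition met.
  (d) The claim is a contract claim, not an employment claim, so one alternative holds. Met.
  (e) The amount in controversy is $33,200, which meets the 10,000 dollars floor. Condition met.
  → The court has jurisdiction.
Courts with jurisdiction: the Superior Court of Ulen — 1 in total.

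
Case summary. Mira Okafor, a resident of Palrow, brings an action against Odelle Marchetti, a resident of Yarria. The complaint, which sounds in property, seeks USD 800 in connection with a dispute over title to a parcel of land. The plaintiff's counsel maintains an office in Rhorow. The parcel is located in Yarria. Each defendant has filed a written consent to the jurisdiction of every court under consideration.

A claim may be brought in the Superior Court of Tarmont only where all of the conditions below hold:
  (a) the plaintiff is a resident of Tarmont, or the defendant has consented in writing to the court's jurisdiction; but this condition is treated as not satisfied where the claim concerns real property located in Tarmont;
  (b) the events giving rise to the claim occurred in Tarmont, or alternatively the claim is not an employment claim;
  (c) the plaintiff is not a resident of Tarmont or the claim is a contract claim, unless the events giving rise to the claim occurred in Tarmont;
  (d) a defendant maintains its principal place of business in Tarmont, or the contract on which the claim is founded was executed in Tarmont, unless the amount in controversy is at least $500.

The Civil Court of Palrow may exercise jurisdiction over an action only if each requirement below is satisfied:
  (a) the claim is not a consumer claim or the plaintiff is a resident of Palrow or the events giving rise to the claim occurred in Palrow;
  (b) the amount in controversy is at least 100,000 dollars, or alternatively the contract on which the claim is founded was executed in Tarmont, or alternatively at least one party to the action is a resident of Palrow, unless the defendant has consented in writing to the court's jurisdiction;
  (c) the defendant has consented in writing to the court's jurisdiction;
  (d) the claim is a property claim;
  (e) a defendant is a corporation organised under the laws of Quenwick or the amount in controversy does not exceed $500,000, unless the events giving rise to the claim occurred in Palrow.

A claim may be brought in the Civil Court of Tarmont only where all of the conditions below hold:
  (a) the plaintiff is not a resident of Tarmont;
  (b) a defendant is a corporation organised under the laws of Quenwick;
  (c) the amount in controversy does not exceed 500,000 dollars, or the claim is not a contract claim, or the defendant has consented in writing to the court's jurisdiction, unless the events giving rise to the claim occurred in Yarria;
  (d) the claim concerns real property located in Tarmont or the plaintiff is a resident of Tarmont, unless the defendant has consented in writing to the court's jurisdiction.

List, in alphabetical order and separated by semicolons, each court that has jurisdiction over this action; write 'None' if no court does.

The Superior Court of Tarmont:
  (a) Every defendant has filed written consent, so one alternative holds. And the carve-out is inapplicable — the property lies in Yarria, not Tarmont. Condition met.
  (b) The claim is a property claim, not an employment claim — that alternative is enough. Condition met.
  (c) The plaintiff resides in Palrow, which is not Tarmont, so one alternative holds. Condition met.
  (d) No defendant is a corporation; no contract (and hence no place of execution) is alleged — no alternative holds. However, the amount in controversy is USD 800, which meets the USD 500 floor, so the 'unless' proviso supplies this condition. Met.
  → The court has jurisdiction.
The Civil Court of Palrow:
  (a) The claim is a property claim, not a consumer claim, which satisfies one of the alternatives. Satisfied.
  (b) Mira Okafor resides in Palrow, so this disjunct is met. Satisfied.
  (c) Every defendant has filed written consent. Condition met.
  (d) The claim is a property claim. Satisfied.
  (e) The amount in controversy is USD 800, within the 500,000 dollars ceiling, so this disjunct is met. Condition met.
  → All conditions met; jurisdiction exists.
The Civil Court of Tarmont:
  (a) The plaintiff resides in Palrow, which is not Tarmont. Condition met.
  (b) No defendant is a corporation. Fails.
  (c) The amount in controversy is USD 800, within the 500,000 dollars ceiling, which satisfies one of the alternatives. Condition met.
  (d) The property lies in Yarria, not Tarmont; the plaintiff resides in Palrow, not Tarmont — every alternative fails. But every defendant has filed written consent, and the 'unless' clause therefore excuses the requirement. Met.
  → Not every requirement is met — no jurisdiction.

the Civil Court of Palrow; the Superior Court of Tarmont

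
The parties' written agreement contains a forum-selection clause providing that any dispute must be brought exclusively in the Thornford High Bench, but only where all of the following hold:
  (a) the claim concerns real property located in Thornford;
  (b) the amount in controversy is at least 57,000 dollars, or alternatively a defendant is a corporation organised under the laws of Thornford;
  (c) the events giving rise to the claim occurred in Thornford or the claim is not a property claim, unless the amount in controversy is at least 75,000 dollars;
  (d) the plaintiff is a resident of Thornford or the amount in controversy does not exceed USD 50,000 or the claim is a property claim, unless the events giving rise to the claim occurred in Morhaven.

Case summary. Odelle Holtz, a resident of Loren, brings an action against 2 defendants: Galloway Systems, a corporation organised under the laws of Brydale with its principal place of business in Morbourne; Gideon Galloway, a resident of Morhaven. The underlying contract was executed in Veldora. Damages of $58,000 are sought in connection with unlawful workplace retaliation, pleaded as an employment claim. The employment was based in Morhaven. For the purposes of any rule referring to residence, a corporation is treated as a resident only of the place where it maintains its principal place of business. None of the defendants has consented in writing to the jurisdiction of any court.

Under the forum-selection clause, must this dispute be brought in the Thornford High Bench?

No

The Thornford High Bench:
  (a) The claim does not concern real property. Condition not met.
  (b) The amount in controversy is USD 58,000, which meets the 57,000 dollars floor, so this disjunct is met. Satisfied.
  (c) The claim is an employment claim, not a property claim, which satisfies one of the alternatives. Condition met.
  (d) The plaintiff resides in Loren, not Thornford; the amount in controversy is USD 58,000, above the USD 50,000 ceiling; the claim is an employment claim, not a property claim — no alternative holds. The proviso rescues it, though: the operative events occurred in Morhaven. Condition met.
  → Forum clause is not triggered.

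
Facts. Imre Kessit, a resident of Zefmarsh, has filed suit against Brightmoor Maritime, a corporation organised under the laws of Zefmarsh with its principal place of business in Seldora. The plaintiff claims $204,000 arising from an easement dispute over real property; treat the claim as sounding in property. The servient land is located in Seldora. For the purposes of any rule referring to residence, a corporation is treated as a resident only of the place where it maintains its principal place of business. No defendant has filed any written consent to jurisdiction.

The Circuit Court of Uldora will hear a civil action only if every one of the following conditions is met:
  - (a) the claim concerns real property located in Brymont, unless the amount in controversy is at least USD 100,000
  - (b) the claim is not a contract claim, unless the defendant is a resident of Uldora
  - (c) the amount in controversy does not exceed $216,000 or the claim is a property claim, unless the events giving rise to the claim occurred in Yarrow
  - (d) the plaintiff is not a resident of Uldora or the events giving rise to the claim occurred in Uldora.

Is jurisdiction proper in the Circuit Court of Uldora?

The Circuit Court of Uldora:
  (a) The property lies in Seldora, not Brymont. The proviso rescues it, though: the amount in controversy is USD 204,000, which meets the $100,000 floor. Satisfied.
  (b) The claim is a property claim, not a contract claim. Condition met.
  (c) The amount in controversy is USD 204,000, within the USD 216,000 ceiling, so one alternative holds. Met.
  (d) The plaintiff resides in Zefmarsh, which is not Uldora, which satisfies one of the alternatives. Condition met.
  → The court has jurisdiction.

Yes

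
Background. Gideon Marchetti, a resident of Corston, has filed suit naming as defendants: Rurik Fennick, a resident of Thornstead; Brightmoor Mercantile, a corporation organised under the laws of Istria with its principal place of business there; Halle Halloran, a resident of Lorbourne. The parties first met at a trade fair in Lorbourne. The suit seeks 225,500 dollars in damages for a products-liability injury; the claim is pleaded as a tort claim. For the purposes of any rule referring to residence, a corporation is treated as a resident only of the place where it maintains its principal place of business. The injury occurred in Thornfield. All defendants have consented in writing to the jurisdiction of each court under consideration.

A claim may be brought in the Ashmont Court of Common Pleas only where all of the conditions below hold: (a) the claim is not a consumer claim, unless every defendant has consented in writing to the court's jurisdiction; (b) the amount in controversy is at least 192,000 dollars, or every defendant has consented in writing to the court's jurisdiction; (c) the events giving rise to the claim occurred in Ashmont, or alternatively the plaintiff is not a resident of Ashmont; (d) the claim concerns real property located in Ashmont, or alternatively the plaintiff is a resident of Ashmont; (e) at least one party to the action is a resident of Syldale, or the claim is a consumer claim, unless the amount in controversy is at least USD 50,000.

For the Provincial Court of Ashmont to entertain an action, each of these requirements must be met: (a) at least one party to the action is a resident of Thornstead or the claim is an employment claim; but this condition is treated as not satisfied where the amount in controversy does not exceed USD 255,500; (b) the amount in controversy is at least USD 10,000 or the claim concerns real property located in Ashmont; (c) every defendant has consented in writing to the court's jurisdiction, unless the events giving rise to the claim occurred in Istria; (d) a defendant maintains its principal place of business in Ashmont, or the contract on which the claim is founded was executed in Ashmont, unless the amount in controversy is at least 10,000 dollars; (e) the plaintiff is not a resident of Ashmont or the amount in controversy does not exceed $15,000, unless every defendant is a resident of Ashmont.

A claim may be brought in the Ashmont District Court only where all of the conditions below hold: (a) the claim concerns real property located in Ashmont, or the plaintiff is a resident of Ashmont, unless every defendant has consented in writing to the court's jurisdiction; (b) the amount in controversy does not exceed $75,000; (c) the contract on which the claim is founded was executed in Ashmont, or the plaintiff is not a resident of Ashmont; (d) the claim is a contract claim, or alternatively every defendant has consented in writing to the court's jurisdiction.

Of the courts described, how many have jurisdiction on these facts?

The Ashmont Court of Common Pleas:
  (a) The claim is a tort claim, not a consumer claim. Satisfied.
  (b) The amount in controversy is 225,500 dollars, which meets the $192,000 floor — that alternative is enough. Met.
  (c) The plaintiff resides in Corston, which is not Ashmont, which satisfies one of the alternatives. Met.
  (d) The claim does not concern real property; the plaintiff resides in Corston, not Ashmont — none of the alternatives is met. Fails.
  (e) No party resides in Syldale; the claim is a tort claim, not a consumer claim — no alternative holds. However, the amount in controversy is 225,500 dollars, which meets the $50,000 floor, so the 'unless' proviso supplies this condition. Met.
  → Not every requirement is met — no jurisdiction.
The Provincial Court of Ashmont:
  (a) Rurik Fennick resides in Thornstead, so this disjunct is met. However, the amount in controversy is 225,500 dollars, within the $255,500 ceiling, which falls within the stated exception and so defeats the condition. Condition not met.
  (b) The amount in controversy is 225,500 dollars, which meets the USD 10,000 floor, which satisfies one of the alternatives. Condition met.
  (c) Every defendant has filed written consent. Condition met.
  (d) The corporate defendant(s) have their principal place of business in Istria, not Ashmont; no contract (and hence no place of execution) is alleged — none of the alternatives is met. However, the amount in controversy is 225,500 dollars, which meets the USD 10,000 floor, so the 'unless' proviso supplies this condition. Met.
  (e) The plaintiff resides in Corston, which is not Ashmont, which satisfies one of the alternatives. Satisfied.
  → The court lacks jurisdiction.
The Ashmont District Court:
  (a) The claim does not concern real property; the plaintiff resides in Corston, not Ashmont — no alternative holds. However, every defendant has filed written consent, so the 'unless' proviso supplies this condition. Condition met.
  (b) The amount in controversy is USD 225,500, above the $75,000 ceiling. Not met.
  (c) The plaintiff resides in Corston, which is not Ashmont — that alternative is enough. Met.
  (d) Every defendant has filed written consent, so this disjunct is met. Met.
  → No jurisdiction.
No court satisfies all of its conditions.

0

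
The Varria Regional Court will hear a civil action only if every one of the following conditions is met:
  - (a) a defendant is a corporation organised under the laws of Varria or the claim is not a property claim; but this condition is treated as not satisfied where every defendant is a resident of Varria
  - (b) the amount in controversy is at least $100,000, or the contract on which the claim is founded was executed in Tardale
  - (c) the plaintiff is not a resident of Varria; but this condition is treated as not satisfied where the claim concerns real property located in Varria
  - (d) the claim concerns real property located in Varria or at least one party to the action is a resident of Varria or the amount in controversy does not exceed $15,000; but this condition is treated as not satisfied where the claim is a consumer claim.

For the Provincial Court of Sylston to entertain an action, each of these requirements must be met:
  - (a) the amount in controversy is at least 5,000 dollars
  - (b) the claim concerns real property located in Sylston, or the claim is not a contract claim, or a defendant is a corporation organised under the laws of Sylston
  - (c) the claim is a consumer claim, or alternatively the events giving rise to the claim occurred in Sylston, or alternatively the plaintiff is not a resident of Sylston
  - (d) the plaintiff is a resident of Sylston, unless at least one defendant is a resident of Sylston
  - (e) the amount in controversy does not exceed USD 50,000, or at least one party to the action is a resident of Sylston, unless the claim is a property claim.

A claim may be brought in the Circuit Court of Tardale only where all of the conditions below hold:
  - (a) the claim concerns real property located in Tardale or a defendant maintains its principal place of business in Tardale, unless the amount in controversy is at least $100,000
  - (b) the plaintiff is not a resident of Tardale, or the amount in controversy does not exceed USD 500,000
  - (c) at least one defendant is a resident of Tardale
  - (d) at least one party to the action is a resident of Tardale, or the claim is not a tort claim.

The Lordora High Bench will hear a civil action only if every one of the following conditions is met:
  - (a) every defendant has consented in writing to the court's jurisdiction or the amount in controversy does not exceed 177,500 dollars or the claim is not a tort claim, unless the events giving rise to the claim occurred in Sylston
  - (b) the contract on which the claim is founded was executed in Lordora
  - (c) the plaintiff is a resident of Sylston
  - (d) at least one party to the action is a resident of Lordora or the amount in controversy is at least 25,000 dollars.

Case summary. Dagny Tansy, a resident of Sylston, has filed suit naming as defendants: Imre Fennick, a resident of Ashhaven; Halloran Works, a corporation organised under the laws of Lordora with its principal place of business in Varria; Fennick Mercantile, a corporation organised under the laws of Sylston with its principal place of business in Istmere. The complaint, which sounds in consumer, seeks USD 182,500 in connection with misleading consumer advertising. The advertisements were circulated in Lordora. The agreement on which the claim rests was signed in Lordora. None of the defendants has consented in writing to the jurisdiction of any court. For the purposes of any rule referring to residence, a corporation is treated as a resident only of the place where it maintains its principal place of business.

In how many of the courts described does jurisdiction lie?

2

The Varria Regional Court:
  (a) The claim is a consumer claim, not a property claim, so this disjunct is met. The exception is not triggered, since the defendants reside as follows — Imre Fennick in Ashhaven, Halloran Works in Varria, Fennick Mercantile in Istmere — not all in Varria. Condition met.
  (b) The amount in controversy is USD 182,500, which meets the 100,000 dollars floor, so this disjunct is met. Met.
  (c) The plaintiff resides in Sylston, which is not Varria. The exception is not triggered, since the claim does not concern real property. Satisfied.
  (d) Halloran Works resides in Varria, so this disjunct is met. But the carve-out bites: the claim is a consumer claim. Fails.
  → Not every requirement is met — no jurisdiction.
The Provincial Court of Sylston:
  (a) The amount in controversy is 182,500 dollars, which meets the USD 5,000 floor. Met.
  (b) The claim is a consumer claim, not a contract claim, so one alternative holds. Condition met.
  (c) The claim is a consumer claim, so this disjunct is met. Satisfied.
  (d) The plaintiff resides in Sylston. Satisfied.
  (e) Dagny Tansy resides in Sylston — that alternative is enough. Met.
  → Jurisdiction lies.
The Circuit Court of Tardale:
  (a) The claim does not concern real property; the corporate defendant(s) have their principal place of business in Istmere, Varria, not Tardale — none of the alternatives is met. However, the amount in controversy is USD 182,500, which meets the 100,000 dollars floor, so the 'unless' proviso supplies this condition. Satisfied.
  (b) The plaintiff resides in Sylston, which is not Tardale, which satisfies one of the alternatives. Condition met.
  (c) No defendant resides in Tardale (they reside in Ashhaven, Varria, Istmere). Fails.
  (d) The claim is a consumer claim, not a tort claim, which satisfies one of the alternatives. Met.
  → Not every requirement is met — no jurisdiction.
The Lordora High Bench:
  (a) The claim is a consumer claim, not a tort claim, so one alternative holds. Met.
  (b) The contract was executed in Lordora. Condition met.
  (c) The plaintiff resides in Sylston. Condition met.
  (d) The amount in controversy is $182,500, which meets the 25,000 dollars floor, so this disjunct is met. Satisfied.
  → All conditions met; jurisdiction exists.
Courts with jurisdiction: the Provincial Court of Sylston, the Lordora High Bench — 2 in total.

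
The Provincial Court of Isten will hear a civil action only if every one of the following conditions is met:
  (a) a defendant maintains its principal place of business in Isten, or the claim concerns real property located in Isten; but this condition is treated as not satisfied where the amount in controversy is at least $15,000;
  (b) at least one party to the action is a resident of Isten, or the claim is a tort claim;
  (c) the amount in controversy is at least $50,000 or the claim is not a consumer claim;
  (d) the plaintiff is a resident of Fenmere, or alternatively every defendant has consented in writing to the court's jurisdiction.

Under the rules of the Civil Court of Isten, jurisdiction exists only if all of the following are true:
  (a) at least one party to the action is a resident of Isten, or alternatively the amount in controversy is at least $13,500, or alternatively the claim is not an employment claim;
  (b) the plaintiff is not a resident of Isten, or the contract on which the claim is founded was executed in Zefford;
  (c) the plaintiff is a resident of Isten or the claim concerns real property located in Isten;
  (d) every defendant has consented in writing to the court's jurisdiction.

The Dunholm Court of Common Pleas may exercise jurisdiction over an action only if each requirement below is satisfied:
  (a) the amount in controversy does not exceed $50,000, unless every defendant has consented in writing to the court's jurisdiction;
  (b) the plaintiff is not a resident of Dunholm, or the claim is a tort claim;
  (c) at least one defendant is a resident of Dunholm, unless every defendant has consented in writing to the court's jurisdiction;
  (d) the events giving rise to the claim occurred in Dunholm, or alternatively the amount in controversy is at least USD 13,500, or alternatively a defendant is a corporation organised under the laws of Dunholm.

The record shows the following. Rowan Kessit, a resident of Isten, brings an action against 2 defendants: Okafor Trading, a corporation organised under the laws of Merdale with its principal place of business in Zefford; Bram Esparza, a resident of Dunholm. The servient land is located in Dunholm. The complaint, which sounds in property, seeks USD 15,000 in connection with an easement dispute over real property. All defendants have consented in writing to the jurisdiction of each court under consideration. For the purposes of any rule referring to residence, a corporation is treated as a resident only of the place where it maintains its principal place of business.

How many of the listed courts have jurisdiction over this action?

The Provincial Court of Isten:
  (a) The corporate defendant(s) have their principal place of business in Zefford, not Isten; the property lies in Dunholm, not Isten — every alternative fails. Not satisfied.
  (b) Rowan Kessit resides in Isten, so one alternative holds. Condition met.
  (c) The claim is a property claim, not a consumer claim, so one alternative holds. Condition met.
  (d) Every defendant has filed written consent, so one alternative holds. Condition met.
  → No jurisdiction.
The Civil Court of Isten:
  (a) Rowan Kessit resides in Isten, which satisfies one of the alternatives. Condition met.
  (b) The plaintiff resides in Isten; no contract (and hence no place of execution) is alleged — every alternative fails. Condition not met.
  (c) The plaintiff resides in Isten, so one alternative holds. Satisfied.
  (d) Every defendant has filed written consent. Satisfied.
  → At least one condition fails; no jurisdiction.
The Dunholm Court of Common Pleas:
  (a) The amount in controversy is 15,000 dollars, within the 50,000 dollars ceiling. Met.
  (b) The plaintiff resides in Isten, which is not Dunholm, so one alternative holds. Met.
  (c) Bram Esparza resides in Dunholm. Condition met.
  (d) The operative events occurred in Dunholm, which satisfies one of the alternatives. Condition met.
  → All conditions met; jurisdiction exists.
Courts with jurisdiction: the Dunholm Court of Common Pleas — 1 in total.

1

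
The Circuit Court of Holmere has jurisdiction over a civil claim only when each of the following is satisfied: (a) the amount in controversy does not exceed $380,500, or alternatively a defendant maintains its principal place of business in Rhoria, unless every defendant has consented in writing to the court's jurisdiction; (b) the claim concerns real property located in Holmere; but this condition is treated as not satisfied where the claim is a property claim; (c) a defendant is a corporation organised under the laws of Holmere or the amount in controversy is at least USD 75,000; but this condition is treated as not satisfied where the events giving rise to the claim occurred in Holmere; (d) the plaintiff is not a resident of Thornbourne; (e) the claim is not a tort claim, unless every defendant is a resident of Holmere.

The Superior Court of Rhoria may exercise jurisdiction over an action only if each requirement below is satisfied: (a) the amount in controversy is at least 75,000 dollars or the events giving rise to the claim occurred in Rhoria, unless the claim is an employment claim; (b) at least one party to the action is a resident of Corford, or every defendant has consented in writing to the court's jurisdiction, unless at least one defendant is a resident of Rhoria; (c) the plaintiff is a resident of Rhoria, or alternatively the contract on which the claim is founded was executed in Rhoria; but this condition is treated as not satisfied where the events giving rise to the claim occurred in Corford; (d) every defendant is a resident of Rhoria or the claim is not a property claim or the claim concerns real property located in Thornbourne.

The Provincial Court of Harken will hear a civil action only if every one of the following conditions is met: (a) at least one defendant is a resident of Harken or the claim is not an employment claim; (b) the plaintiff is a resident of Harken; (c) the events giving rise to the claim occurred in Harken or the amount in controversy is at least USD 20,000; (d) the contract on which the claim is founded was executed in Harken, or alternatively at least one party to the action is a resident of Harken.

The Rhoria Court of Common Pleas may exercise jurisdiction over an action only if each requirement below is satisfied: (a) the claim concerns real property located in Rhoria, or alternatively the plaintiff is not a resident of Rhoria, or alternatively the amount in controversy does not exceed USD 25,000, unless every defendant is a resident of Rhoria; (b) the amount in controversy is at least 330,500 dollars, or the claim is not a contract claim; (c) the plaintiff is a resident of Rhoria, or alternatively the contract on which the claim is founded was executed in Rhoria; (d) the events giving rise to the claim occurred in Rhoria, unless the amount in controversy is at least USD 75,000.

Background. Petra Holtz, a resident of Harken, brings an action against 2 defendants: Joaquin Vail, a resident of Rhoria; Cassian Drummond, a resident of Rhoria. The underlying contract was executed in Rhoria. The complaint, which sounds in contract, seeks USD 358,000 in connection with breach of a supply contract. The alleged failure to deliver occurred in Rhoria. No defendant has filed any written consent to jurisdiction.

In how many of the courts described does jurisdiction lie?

3

The Circuit Court of Holmere:
  (a) The amount in controversy is 358,000 dollars, within the 380,500 dollars ceiling — that alternative is enough. Met.
  (b) The claim does not concern real property. Not met.
  (c) The amount in controversy is $358,000, which meets the USD 75,000 floor, so one alternative holds. And the carve-out is inapplicable — the operative events occurred in Rhoria, not Holmere. Condition met.
  (d) The plaintiff resides in Harken, which is not Thornbourne. Satisfied.
  (e) The claim is a contract claim, not a tort claim. Condition met.
  → No jurisdiction.
The Superior Court of Rhoria:
  (a) The amount in controversy is USD 358,000, which meets the 75,000 dollars floor, which satisfies one of the alternatives. Condition met.
  (b) No party resides in Corford; no such written consent has been filed — no alternative holds. However, Joaquin Vail resides in Rhoria, so the 'unless' proviso supplies this condition. Met.
  (c) The contract was executed in Rhoria, so one alternative holds. The exception is not triggered, since the operative events occurred in Rhoria, not Corford. Met.
  (d) The defendants reside as follows — Joaquin Vail in Rhoria, Cassian Drummond in Rhoria — all in Rhoria, which satisfies one of the alternatives. Satisfied.
  → Jurisdiction lies.
The Provincial Court of Harken:
  (a) The claim is a contract claim, not an employment claim, so this disjunct is met. Condition met.
  (b) The plaintiff resides in Harken. Condition met.
  (c) The amount in controversy is USD 358,000, which meets the USD 20,000 floor, which satisfies one of the alternatives. Met.
  (d) Petra Holtz resides in Harken — that alternative is enough. Satisfied.
  → All conditions met; jurisdiction exists.
The Rhoria Court of Common Pleas:
  (a) The plaintiff resides in Harken, which is not Rhoria, so one alternative holds. Satisfied.
  (b) The amount in controversy is USD 358,000, which meets the USD 330,500 floor, so one alternative holds. Met.
  (c) The contract was executed in Rhoria, so this disjunct is met. Met.
  (d) The operative events occurred in Rhoria. Condition met.
  → The court has jurisdiction.
Courts with jurisdiction: the Superior Court of Rhoria, the Provincial Court of Harken, the Rhoria Court of Common Pleas — 3 in total.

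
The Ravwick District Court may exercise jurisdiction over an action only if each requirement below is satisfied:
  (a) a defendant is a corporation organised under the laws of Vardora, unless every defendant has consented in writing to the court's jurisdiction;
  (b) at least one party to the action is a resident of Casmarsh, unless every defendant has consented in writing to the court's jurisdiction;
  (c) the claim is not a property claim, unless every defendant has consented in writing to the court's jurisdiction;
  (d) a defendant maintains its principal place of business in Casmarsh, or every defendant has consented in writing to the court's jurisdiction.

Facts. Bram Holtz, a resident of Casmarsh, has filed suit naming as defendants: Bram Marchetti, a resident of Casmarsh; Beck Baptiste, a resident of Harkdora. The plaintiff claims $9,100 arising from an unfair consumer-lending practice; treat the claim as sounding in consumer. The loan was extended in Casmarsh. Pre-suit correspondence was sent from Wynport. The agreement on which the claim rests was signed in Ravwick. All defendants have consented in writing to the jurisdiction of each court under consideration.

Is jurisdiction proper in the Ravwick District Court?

The Ravwick District Court:
  (a) No defendant is a corporation. The proviso rescues it, though: every defendant has filed written consent. Condition met.
  (b) Bram Holtz resides in Casmarsh. Condition met.
  (c) The claim is a consumer claim, not a property claim. Satisfied.
  (d) Every defendant has filed written consent, which satisfies one of the alternatives. Met.
  → Jurisdiction lies.

Yes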